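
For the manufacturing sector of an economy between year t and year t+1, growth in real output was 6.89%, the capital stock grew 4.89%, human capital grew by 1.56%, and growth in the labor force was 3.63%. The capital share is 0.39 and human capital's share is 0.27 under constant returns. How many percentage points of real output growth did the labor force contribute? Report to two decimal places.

Labor's share = 1 − 0.39 − 0.27 = 0.34.
Contribution = share × growth = 0.34 × 3.63 = 1.2342 pp.

1.23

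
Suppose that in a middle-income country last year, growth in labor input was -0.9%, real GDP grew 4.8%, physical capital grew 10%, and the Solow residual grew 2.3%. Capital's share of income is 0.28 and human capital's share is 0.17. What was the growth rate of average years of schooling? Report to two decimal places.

1.15%

Labor's share = 1 − 0.28 − 0.17 = 0.55.
gY = gA + 0.28×10 + 0.55×(-0.9) + 0.17×g.
0.17×g = 4.8 − 2.3 − 2.305 = 0.195.
g = 0.195 / 0.17 = 1.1471%.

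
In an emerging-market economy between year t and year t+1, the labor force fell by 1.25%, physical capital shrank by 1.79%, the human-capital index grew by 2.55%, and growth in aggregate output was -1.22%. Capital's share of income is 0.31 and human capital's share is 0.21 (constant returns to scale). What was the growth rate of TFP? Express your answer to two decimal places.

-0.60%

Labor's share = 1 − 0.31 − 0.21 = 0.48.
Physical capital: 0.31 × (-1.79) = -0.5549 pp.
The human-capital index: 0.21 × 2.55 = 0.5355 pp.
The labor force: 0.48 × (-1.25) = -0.6 pp.
TFP growth = -1.22 + 0.6194 = -0.6006%.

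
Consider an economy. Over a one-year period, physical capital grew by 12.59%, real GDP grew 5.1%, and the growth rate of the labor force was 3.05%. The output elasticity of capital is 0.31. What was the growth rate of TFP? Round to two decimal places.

Labor's share = 1 − 0.31 = 0.69.
Physical capital: 0.31 × 12.59 = 3.9029 pp.
The labor force: 0.69 × 3.05 = 2.1045 pp.
TFP growth = 5.1 − 6.0074 = -0.9074%.

-0.91%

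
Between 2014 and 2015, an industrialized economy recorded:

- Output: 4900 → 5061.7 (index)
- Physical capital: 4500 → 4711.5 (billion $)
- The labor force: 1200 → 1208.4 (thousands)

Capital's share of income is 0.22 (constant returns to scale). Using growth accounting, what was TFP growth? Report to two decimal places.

TFP grew 1.72%.

Output growth = (5061.7 − 4900) / 4900 = 3.3%.
Physical capital growth = (4711.5 − 4500) / 4500 = 4.7%.
The labor force growth = (1208.4 − 1200) / 1200 = 0.7%.
Labor's share = 1 − 0.22 = 0.78.
Physical capital: 0.22 × 4.7 = 1.034 pp.
The labor force: 0.78 × 0.7 = 0.546 pp.
TFP growth = 3.3 − 1.58 = 1.72%.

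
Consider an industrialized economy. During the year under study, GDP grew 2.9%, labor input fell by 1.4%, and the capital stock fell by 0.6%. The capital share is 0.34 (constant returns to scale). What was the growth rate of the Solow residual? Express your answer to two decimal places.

The Solow residual grew 4.03%.

Labor's share = 1 − 0.34 = 0.66.
The capital stock: 0.34 × (-0.6) = -0.204 pp.
Labor input: 0.66 × (-1.4) = -0.924 pp.
TFP growth = 2.9 + 1.128 = 4.028%.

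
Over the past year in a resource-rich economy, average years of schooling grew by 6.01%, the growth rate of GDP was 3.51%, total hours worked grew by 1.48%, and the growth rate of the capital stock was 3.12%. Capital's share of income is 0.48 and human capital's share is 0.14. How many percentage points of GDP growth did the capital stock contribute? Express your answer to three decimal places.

Contribution = share × growth = 0.48 × 3.12 = 1.4976 pp.

1.498 pp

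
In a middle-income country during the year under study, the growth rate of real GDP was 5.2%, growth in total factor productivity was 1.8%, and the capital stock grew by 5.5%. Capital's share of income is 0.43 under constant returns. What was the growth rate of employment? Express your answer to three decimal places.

1.816%

Labor's share = 1 − 0.43 = 0.57.
gY = gA + 0.43×5.5 + 0.57×g.
0.57×g = 5.2 − 1.8 − 2.365 = 1.035.
g = 1.035 / 0.57 = 1.81579%.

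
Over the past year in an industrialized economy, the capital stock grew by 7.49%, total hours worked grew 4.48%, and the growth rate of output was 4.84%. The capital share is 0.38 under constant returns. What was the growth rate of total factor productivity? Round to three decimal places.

Labor's share = 1 − 0.38 = 0.62.
The capital stock: 0.38 × 7.49 = 2.8462 pp.
Total hours worked: 0.62 × 4.48 = 2.7776 pp.
TFP growth = 4.84 − 5.6238 = -0.7838%.

-0.784%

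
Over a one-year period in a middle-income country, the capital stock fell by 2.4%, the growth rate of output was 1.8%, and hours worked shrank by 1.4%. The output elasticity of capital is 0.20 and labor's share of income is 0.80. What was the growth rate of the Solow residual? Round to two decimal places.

Labor's share = 1 − 0.2 = 0.8.
The capital stock: 0.2 × (-2.4) = -0.48 pp.
Hours worked: 0.8 × (-1.4) = -1.12 pp.
TFP growth = 1.8 + 1.6 = 3.4%.

3.40%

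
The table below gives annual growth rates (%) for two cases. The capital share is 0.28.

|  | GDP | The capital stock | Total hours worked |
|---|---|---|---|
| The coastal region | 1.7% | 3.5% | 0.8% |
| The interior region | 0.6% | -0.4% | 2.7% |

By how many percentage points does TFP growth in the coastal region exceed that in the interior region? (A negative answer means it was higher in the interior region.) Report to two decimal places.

1.38 percentage points

Labor's share = 1 − 0.28 = 0.72.
The coastal region: TFP = 1.7 − 0.98 − 0.576 = 0.144%.
The interior region: TFP = 0.6 + 0.112 − 1.944 = -1.232%.
Difference = 0.144 − (-1.232) = 1.376 pp.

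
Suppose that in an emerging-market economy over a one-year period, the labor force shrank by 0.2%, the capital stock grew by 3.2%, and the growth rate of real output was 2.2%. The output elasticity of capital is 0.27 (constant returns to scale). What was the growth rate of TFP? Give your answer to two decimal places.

Labor's share = 1 − 0.27 = 0.73.
The capital stock: 0.27 × 3.2 = 0.864 pp.
The labor force: 0.73 × (-0.2) = -0.146 pp.
TFP growth = 2.2 − 0.718 = 1.482%.

1.48%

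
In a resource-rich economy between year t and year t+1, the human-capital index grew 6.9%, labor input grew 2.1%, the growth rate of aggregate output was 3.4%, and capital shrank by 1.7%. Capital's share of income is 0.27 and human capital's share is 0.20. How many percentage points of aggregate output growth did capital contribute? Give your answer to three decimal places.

Contribution = share × growth = 0.27 × (-1.7) = -0.459 pp.

-0.459 percentage points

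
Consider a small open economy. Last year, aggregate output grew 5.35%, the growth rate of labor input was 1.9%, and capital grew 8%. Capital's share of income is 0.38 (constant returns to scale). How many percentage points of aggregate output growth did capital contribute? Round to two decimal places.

Contribution = share × growth = 0.38 × 8 = 3.04 pp.

3.04 pp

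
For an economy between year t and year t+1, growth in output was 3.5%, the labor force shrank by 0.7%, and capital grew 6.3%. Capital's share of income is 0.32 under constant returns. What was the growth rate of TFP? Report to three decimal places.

1.960%

Labor's share = 1 − 0.32 = 0.68.
Capital: 0.32 × 6.3 = 2.016 pp.
The labor force: 0.68 × (-0.7) = -0.476 pp.
TFP growth = 3.5 − 1.54 = 1.96%.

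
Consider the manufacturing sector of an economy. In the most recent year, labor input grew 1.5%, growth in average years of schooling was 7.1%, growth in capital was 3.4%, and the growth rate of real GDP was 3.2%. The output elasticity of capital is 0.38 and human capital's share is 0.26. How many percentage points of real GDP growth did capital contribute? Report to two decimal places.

1.29 pp

Contribution = share × growth = 0.38 × 3.4 = 1.292 pp.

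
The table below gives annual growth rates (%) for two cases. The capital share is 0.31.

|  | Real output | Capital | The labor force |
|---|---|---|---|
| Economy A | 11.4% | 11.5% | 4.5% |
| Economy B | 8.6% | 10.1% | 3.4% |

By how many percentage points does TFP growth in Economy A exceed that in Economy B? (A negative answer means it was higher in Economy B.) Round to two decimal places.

Labor's share = 1 − 0.31 = 0.69.
Economy A: TFP = 11.4 − 3.565 − 3.105 = 4.73%.
Economy B: TFP = 8.6 − 3.131 − 2.346 = 3.123%.
Difference = 4.73 − (3.123) = 1.607 pp.

1.61 percentage points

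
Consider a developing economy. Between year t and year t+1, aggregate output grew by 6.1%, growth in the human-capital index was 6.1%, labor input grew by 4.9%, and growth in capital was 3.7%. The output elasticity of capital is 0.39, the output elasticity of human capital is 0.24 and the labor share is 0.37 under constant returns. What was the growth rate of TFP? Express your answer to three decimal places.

1.380%

Labor's share = 1 − 0.39 − 0.24 = 0.37.
Capital: 0.39 × 3.7 = 1.443 pp.
The human-capital index: 0.24 × 6.1 = 1.464 pp.
Labor input: 0.37 × 4.9 = 1.813 pp.
TFP growth = 6.1 − 4.72 = 1.38%.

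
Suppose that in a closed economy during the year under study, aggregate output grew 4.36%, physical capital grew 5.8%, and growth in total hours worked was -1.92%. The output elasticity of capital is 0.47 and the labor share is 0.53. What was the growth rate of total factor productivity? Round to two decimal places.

Labor's share = 1 − 0.47 = 0.53.
Physical capital: 0.47 × 5.8 = 2.726 pp.
Total hours worked: 0.53 × (-1.92) = -1.0176 pp.
TFP growth = 4.36 − 1.7084 = 2.6516%.

Total factor productivity grew 2.65%.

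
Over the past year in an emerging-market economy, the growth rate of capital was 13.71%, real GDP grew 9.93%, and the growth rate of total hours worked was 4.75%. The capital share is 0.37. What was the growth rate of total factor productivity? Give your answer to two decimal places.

1.86%

Labor's share = 1 − 0.37 = 0.63.
Capital: 0.37 × 13.71 = 5.0727 pp.
Total hours worked: 0.63 × 4.75 = 2.9925 pp.
TFP growth = 9.93 − 8.0652 = 1.8648%.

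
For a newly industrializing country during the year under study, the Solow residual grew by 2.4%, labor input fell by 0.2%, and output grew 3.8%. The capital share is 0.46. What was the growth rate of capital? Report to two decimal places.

Labor's share = 1 − 0.46 = 0.54.
gY = gA + 0.54×(-0.2) + 0.46×g.
0.46×g = 3.8 − 2.4 + 0.108 = 1.508.
g = 1.508 / 0.46 = 3.2783%.

3.28%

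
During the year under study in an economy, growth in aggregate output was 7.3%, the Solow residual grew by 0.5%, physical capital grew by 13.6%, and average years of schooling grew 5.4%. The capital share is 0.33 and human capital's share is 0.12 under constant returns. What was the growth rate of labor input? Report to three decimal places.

Labor's share = 1 − 0.33 − 0.12 = 0.55.
gY = gA + 0.33×13.6 + 0.12×5.4 + 0.55×g.
0.55×g = 7.3 − 0.5 − 5.136 = 1.664.
g = 1.664 / 0.55 = 3.02545%.

3.025%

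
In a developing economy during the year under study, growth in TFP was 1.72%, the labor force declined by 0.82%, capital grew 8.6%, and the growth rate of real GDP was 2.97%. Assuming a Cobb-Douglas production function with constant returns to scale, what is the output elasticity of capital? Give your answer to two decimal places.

The output elasticity of capital is 0.22.

gY = gA + α·gK + (1−α)·gL, so gY − gA − gL = α(gK − gL).
2.97 − 1.72 + 0.82 = α × (8.6 − (-0.82)).
2.07 = 9.42 α, so α = 0.2197.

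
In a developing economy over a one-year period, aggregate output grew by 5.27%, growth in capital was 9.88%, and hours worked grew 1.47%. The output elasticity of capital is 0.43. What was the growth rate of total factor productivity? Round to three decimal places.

0.184%

Labor's share = 1 − 0.43 = 0.57.
Capital: 0.43 × 9.88 = 4.2484 pp.
Hours worked: 0.57 × 1.47 = 0.8379 pp.
TFP growth = 5.27 − 5.0863 = 0.1837%.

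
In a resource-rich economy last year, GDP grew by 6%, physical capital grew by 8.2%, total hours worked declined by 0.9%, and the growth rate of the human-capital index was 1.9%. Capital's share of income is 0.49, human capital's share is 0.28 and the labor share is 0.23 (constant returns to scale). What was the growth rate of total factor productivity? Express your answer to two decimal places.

1.66%

Labor's share = 1 − 0.49 − 0.28 = 0.23.
Physical capital: 0.49 × 8.2 = 4.018 pp.
The human-capital index: 0.28 × 1.9 = 0.532 pp.
Total hours worked: 0.23 × (-0.9) = -0.207 pp.
TFP growth = 6 − 4.343 = 1.657%.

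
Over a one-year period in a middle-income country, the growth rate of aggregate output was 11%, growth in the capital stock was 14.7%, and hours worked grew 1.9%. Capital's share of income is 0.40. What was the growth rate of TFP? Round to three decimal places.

Labor's share = 1 − 0.4 = 0.6.
The capital stock: 0.4 × 14.7 = 5.88 pp.
Hours worked: 0.6 × 1.9 = 1.14 pp.
TFP growth = 11 − 7.02 = 3.98%.

TFP growth was 3.980%.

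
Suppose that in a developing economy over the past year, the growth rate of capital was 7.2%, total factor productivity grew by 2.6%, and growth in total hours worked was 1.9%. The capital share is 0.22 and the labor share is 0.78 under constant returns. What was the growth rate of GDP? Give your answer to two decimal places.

GDP grew 5.67%.

Labor's share = 1 − 0.22 = 0.78.
Capital: 0.22 × 7.2 = 1.584 pp.
Total hours worked: 0.78 × 1.9 = 1.482 pp.
Output growth = 2.6 + 3.066 = 5.666%.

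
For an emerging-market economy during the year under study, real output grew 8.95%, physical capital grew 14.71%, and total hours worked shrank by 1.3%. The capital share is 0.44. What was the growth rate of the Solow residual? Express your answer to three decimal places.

3.206%

Labor's share = 1 − 0.44 = 0.56.
Physical capital: 0.44 × 14.71 = 6.4724 pp.
Total hours worked: 0.56 × (-1.3) = -0.728 pp.
TFP growth = 8.95 − 5.7444 = 3.2056%.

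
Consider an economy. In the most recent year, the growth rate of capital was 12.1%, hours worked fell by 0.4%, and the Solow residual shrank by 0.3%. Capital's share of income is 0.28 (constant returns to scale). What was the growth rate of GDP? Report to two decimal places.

Labor's share = 1 − 0.28 = 0.72.
Capital: 0.28 × 12.1 = 3.388 pp.
Hours worked: 0.72 × (-0.4) = -0.288 pp.
Output growth = -0.3 + 3.1 = 2.8%.

2.80%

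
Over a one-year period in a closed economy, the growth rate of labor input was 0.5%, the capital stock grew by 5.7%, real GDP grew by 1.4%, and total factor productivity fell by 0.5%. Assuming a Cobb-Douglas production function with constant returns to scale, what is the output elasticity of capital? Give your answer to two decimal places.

The output elasticity of capital is 0.27.

gY = gA + α·gK + (1−α)·gL, so gY − gA − gL = α(gK − gL).
1.4 + 0.5 − 0.5 = α × (5.7 − 0.5).
1.4 = 5.2 α, so α = 0.2692.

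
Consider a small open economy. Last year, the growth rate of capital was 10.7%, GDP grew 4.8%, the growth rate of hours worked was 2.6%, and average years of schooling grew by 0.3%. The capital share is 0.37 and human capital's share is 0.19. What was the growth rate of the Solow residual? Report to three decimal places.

Labor's share = 1 − 0.37 − 0.19 = 0.44.
Capital: 0.37 × 10.7 = 3.959 pp.
Average years of schooling: 0.19 × 0.3 = 0.057 pp.
Hours worked: 0.44 × 2.6 = 1.144 pp.
TFP growth = 4.8 − 5.16 = -0.36%.

-0.360%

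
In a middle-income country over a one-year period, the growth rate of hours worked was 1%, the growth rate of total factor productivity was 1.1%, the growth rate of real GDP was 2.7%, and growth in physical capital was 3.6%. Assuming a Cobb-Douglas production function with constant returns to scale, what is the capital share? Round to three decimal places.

gY = gA + α·gK + (1−α)·gL, so gY − gA − gL = α(gK − gL).
2.7 − 1.1 − 1 = α × (3.6 − 1).
0.6 = 2.6 α, so α = 0.23077.

α = 0.231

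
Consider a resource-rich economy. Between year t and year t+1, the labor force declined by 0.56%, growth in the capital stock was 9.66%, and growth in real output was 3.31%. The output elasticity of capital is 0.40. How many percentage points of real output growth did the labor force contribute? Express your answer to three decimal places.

Labor's share = 1 − 0.4 = 0.6.
Contribution = share × growth = 0.6 × (-0.56) = -0.336 pp.

-0.336 percentage points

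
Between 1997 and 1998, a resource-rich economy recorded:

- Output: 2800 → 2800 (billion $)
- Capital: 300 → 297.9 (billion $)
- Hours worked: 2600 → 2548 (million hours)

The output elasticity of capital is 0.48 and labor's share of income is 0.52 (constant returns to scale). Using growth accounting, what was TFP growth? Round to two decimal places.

Output growth = (2800 − 2800) / 2800 = 0%.
Capital growth = (297.9 − 300) / 300 = -0.7%.
Hours worked growth = (2548 − 2600) / 2600 = -2%.
Labor's share = 1 − 0.48 = 0.52.
Capital: 0.48 × (-0.7) = -0.336 pp.
Hours worked: 0.52 × (-2) = -1.04 pp.
TFP growth = 0 + 1.376 = 1.376%.

TFP growth was 1.38%.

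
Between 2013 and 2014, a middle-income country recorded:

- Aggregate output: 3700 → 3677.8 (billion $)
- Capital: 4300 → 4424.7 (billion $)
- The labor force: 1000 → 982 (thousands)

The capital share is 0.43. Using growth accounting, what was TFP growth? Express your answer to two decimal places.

-0.82%

Aggregate output growth = (3677.8 − 3700) / 3700 = -0.6%.
Capital growth = (4424.7 − 4300) / 4300 = 2.9%.
The labor force growth = (982 − 1000) / 1000 = -1.8%.
Labor's share = 1 − 0.43 = 0.57.
Capital: 0.43 × 2.9 = 1.247 pp.
The labor force: 0.57 × (-1.8) = -1.026 pp.
TFP growth = -0.6 − 0.221 = -0.821%.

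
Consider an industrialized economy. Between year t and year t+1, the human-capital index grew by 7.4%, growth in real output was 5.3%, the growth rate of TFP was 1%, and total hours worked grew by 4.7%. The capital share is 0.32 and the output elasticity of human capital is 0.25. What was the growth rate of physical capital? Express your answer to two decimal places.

Physical capital growth was 1.34%.

Labor's share = 1 − 0.32 − 0.25 = 0.43.
gY = gA + 0.25×7.4 + 0.43×4.7 + 0.32×g.
0.32×g = 5.3 − 1 − 3.871 = 0.429.
g = 0.429 / 0.32 = 1.3406%.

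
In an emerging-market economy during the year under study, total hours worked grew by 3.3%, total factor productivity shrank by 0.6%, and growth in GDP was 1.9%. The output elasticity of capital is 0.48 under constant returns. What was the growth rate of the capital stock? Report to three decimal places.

The capital stock grew 1.633%.

Labor's share = 1 − 0.48 = 0.52.
gY = gA + 0.52×3.3 + 0.48×g.
0.48×g = 1.9 + 0.6 − 1.716 = 0.784.
g = 0.784 / 0.48 = 1.63333%.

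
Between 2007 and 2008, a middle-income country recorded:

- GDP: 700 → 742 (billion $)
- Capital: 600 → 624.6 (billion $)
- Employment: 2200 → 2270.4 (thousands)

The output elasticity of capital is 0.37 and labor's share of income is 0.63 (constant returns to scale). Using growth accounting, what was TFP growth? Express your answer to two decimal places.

GDP growth = (742 − 700) / 700 = 6%.
Capital growth = (624.6 − 600) / 600 = 4.1%.
Employment growth = (2270.4 − 2200) / 2200 = 3.2%.
Labor's share = 1 − 0.37 = 0.63.
Capital: 0.37 × 4.1 = 1.517 pp.
Employment: 0.63 × 3.2 = 2.016 pp.
TFP growth = 6 − 3.533 = 2.467%.

2.47%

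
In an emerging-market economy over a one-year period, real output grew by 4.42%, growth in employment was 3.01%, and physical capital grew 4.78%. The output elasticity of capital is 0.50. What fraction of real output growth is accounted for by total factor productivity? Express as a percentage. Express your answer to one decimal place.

Labor's share = 1 − 0.5 = 0.5.
Physical capital: 0.5 × 4.78 = 2.39 pp.
Employment: 0.5 × 3.01 = 1.505 pp.
TFP growth = 4.42 − 3.895 = 0.525%.
TFP share of growth = 0.525 / 4.42 × 100 = 11.878%.

Total factor productivity accounted for 11.9% of growth.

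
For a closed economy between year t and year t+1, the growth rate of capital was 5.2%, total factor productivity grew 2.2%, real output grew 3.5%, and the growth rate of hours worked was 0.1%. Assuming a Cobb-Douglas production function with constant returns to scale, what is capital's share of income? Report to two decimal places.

α = 0.24

gY = gA + α·gK + (1−α)·gL, so gY − gA − gL = α(gK − gL).
3.5 − 2.2 − 0.1 = α × (5.2 − 0.1).
1.2 = 5.1 α, so α = 0.2353.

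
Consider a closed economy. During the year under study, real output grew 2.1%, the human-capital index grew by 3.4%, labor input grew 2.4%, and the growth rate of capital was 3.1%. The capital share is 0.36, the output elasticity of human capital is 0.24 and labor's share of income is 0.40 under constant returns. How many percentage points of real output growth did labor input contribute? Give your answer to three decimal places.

Labor's share = 1 − 0.36 − 0.24 = 0.4.
Contribution = share × growth = 0.4 × 2.4 = 0.96 pp.

0.960 pp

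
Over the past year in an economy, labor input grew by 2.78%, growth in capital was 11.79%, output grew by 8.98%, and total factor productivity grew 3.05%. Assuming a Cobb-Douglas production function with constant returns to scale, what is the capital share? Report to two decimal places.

α = 0.35

gY = gA + α·gK + (1−α)·gL, so gY − gA − gL = α(gK − gL).
8.98 − 3.05 − 2.78 = α × (11.79 − 2.78).
3.15 = 9.01 α, so α = 0.3496.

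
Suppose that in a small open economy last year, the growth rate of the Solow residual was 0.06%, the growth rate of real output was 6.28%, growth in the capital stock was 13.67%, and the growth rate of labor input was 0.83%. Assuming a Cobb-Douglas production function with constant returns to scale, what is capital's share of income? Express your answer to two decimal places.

gY = gA + α·gK + (1−α)·gL, so gY − gA − gL = α(gK − gL).
6.28 − 0.06 − 0.83 = α × (13.67 − 0.83).
5.39 = 12.84 α, so α = 0.4198.

Capital's share of income is 0.42.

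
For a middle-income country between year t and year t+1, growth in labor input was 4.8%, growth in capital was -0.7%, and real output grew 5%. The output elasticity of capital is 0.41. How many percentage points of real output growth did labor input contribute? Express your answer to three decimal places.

2.832 percentage points

Labor's share = 1 − 0.41 = 0.59.
Contribution = share × growth = 0.59 × 4.8 = 2.832 pp.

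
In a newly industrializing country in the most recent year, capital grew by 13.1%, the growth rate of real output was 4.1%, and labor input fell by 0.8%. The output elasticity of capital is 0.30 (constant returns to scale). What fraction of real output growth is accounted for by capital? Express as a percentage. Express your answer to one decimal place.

Capital contributed 0.3 × 13.1 = 3.93 pp.
Share of growth = 3.93 / 4.1 × 100 = 95.854%.

Capital accounted for 95.9% of growth.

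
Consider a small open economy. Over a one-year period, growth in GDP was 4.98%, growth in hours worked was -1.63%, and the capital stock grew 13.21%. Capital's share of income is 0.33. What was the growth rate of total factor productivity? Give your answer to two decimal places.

1.71%

Labor's share = 1 − 0.33 = 0.67.
The capital stock: 0.33 × 13.21 = 4.3593 pp.
Hours worked: 0.67 × (-1.63) = -1.0921 pp.
TFP growth = 4.98 − 3.2672 = 1.7128%.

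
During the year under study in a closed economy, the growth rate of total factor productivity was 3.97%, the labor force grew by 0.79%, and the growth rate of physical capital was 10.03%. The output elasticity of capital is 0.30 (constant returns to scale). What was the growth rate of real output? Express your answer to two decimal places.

Labor's share = 1 − 0.3 = 0.7.
Physical capital: 0.3 × 10.03 = 3.009 pp.
The labor force: 0.7 × 0.79 = 0.553 pp.
Output growth = 3.97 + 3.562 = 7.532%.

Real output grew 7.53%.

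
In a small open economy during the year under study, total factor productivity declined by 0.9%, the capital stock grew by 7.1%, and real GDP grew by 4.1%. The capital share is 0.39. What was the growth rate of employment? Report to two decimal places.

Labor's share = 1 − 0.39 = 0.61.
gY = gA + 0.39×7.1 + 0.61×g.
0.61×g = 4.1 + 0.9 − 2.769 = 2.231.
g = 2.231 / 0.61 = 3.6574%.

3.66%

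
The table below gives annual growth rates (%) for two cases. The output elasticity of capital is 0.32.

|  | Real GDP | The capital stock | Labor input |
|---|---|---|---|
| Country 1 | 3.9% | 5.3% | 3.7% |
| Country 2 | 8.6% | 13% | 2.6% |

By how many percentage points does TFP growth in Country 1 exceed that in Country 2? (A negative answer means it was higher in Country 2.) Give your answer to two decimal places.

Labor's share = 1 − 0.32 = 0.68.
Country 1: TFP = 3.9 − 1.696 − 2.516 = -0.312%.
Country 2: TFP = 8.6 − 4.16 − 1.768 = 2.672%.
Difference = -0.312 − (2.672) = -2.984 pp.

-2.98 percentage points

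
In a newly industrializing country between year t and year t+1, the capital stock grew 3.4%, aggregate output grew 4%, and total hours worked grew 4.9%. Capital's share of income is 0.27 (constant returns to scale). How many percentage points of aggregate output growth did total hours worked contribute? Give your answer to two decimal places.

Labor's share = 1 − 0.27 = 0.73.
Contribution = share × growth = 0.73 × 4.9 = 3.577 pp.

3.58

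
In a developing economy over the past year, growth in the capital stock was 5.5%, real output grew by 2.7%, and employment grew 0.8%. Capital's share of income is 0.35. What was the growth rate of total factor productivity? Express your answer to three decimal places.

Total factor productivity growth was 0.255%.

Labor's share = 1 − 0.35 = 0.65.
The capital stock: 0.35 × 5.5 = 1.925 pp.
Employment: 0.65 × 0.8 = 0.52 pp.
TFP growth = 2.7 − 2.445 = 0.255%.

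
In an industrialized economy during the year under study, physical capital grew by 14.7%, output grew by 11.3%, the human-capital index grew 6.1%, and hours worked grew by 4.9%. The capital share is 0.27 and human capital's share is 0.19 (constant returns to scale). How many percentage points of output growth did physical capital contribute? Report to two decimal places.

3.97 percentage points

Contribution = share × growth = 0.27 × 14.7 = 3.969 pp.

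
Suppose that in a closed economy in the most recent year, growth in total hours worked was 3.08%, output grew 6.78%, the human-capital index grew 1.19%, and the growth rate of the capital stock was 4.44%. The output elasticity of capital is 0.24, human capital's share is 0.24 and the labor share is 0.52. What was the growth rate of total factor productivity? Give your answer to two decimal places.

Total factor productivity grew 3.83%.

Labor's share = 1 − 0.24 − 0.24 = 0.52.
The capital stock: 0.24 × 4.44 = 1.0656 pp.
The human-capital index: 0.24 × 1.19 = 0.2856 pp.
Total hours worked: 0.52 × 3.08 = 1.6016 pp.
TFP growth = 6.78 − 2.9528 = 3.8272%.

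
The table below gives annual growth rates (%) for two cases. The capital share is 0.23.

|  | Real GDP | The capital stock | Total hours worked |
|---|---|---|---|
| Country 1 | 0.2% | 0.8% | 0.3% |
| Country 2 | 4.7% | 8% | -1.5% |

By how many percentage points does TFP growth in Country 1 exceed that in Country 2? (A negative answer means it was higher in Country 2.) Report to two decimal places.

Labor's share = 1 − 0.23 = 0.77.
Country 1: TFP = 0.2 − 0.184 − 0.231 = -0.215%.
Country 2: TFP = 4.7 − 1.84 + 1.155 = 4.015%.
Difference = -0.215 − (4.015) = -4.23 pp.

-4.23 percentage points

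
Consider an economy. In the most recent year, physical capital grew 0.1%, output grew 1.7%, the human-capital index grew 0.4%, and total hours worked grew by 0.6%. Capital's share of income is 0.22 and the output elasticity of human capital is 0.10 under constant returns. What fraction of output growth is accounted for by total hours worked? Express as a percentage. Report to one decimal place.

Labor's share = 1 − 0.22 − 0.1 = 0.68.
Total hours worked contributed 0.68 × 0.6 = 0.408 pp.
Share of growth = 0.408 / 1.7 × 100 = 24%.

Total hours worked accounted for 24.0% of growth.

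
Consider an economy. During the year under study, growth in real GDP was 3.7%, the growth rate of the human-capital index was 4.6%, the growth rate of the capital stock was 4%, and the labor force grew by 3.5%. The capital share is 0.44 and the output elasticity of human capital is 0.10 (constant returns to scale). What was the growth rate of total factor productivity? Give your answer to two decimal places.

Labor's share = 1 − 0.44 − 0.1 = 0.46.
The capital stock: 0.44 × 4 = 1.76 pp.
The human-capital index: 0.1 × 4.6 = 0.46 pp.
The labor force: 0.46 × 3.5 = 1.61 pp.
TFP growth = 3.7 − 3.83 = -0.13%.

-0.13%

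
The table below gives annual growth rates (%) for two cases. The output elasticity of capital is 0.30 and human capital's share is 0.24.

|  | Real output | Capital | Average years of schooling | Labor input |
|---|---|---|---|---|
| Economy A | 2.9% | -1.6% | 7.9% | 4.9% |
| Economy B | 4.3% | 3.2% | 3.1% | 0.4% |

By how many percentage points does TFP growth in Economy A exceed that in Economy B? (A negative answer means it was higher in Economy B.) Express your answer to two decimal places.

Labor's share = 1 − 0.3 − 0.24 = 0.46.
Economy A: TFP = 2.9 + 0.48 − 1.896 − 2.254 = -0.77%.
Economy B: TFP = 4.3 − 0.96 − 0.744 − 0.184 = 2.412%.
Difference = -0.77 − (2.412) = -3.182 pp.

-3.18 percentage points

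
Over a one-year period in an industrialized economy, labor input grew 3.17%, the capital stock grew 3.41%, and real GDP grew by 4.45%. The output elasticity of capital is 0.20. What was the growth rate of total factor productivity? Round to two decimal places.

1.23%

Labor's share = 1 − 0.2 = 0.8.
The capital stock: 0.2 × 3.41 = 0.682 pp.
Labor input: 0.8 × 3.17 = 2.536 pp.
TFP growth = 4.45 − 3.218 = 1.232%.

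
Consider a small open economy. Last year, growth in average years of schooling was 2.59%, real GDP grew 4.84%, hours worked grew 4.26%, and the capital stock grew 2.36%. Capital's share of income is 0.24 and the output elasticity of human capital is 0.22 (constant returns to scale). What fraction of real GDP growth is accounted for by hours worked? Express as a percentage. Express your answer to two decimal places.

Labor's share = 1 − 0.24 − 0.22 = 0.54.
Hours worked contributed 0.54 × 4.26 = 2.3004 pp.
Share of growth = 2.3004 / 4.84 × 100 = 47.5289%.

Hours worked accounted for 47.53% of growth.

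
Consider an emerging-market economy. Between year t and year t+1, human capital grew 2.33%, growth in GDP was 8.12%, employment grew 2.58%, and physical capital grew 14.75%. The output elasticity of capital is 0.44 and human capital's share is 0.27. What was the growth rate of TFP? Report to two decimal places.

Labor's share = 1 − 0.44 − 0.27 = 0.29.
Physical capital: 0.44 × 14.75 = 6.49 pp.
Human capital: 0.27 × 2.33 = 0.6291 pp.
Employment: 0.29 × 2.58 = 0.7482 pp.
TFP growth = 8.12 − 7.8673 = 0.2527%.

TFP grew 0.25%.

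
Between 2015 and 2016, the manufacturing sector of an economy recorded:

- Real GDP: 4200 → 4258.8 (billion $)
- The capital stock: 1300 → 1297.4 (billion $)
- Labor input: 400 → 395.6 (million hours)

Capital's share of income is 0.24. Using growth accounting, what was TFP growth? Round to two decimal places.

Real GDP growth = (4258.8 − 4200) / 4200 = 1.4%.
The capital stock growth = (1297.4 − 1300) / 1300 = -0.2%.
Labor input growth = (395.6 − 400) / 400 = -1.1%.
Labor's share = 1 − 0.24 = 0.76.
The capital stock: 0.24 × (-0.2) = -0.048 pp.
Labor input: 0.76 × (-1.1) = -0.836 pp.
TFP growth = 1.4 + 0.884 = 2.284%.

TFP grew 2.28%.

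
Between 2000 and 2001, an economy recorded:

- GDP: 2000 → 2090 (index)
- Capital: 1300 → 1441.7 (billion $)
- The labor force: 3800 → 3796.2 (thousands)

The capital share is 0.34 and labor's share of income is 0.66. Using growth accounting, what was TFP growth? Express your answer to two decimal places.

TFP grew 0.86%.

GDP growth = (2090 − 2000) / 2000 = 4.5%.
Capital growth = (1441.7 − 1300) / 1300 = 10.9%.
The labor force growth = (3796.2 − 3800) / 3800 = -0.1%.
Labor's share = 1 − 0.34 = 0.66.
Capital: 0.34 × 10.9 = 3.706 pp.
The labor force: 0.66 × (-0.1) = -0.066 pp.
TFP growth = 4.5 − 3.64 = 0.86%.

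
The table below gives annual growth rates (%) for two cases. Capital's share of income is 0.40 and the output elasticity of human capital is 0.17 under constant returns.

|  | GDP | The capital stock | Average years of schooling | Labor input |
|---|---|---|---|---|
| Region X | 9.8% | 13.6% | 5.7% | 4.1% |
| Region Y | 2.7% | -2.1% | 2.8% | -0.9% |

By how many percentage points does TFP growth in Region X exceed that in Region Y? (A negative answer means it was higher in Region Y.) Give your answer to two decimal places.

-1.82 percentage points

Labor's share = 1 − 0.4 − 0.17 = 0.43.
Region X: TFP = 9.8 − 5.44 − 0.969 − 1.763 = 1.628%.
Region Y: TFP = 2.7 + 0.84 − 0.476 + 0.387 = 3.451%.
Difference = 1.628 − (3.451) = -1.823 pp.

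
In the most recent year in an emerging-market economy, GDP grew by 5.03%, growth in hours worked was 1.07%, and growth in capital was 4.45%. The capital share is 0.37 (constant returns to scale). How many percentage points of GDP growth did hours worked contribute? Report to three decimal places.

Labor's share = 1 − 0.37 = 0.63.
Contribution = share × growth = 0.63 × 1.07 = 0.6741 pp.

0.674 percentage points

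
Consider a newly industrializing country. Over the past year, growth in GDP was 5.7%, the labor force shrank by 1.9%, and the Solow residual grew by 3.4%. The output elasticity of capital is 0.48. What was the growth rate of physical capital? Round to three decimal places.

Physical capital grew 6.850%.

Labor's share = 1 − 0.48 = 0.52.
gY = gA + 0.52×(-1.9) + 0.48×g.
0.48×g = 5.7 − 3.4 + 0.988 = 3.288.
g = 3.288 / 0.48 = 6.85%.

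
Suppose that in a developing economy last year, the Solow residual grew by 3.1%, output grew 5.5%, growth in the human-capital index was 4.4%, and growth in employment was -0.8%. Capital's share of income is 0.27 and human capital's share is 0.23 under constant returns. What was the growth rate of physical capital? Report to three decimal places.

Labor's share = 1 − 0.27 − 0.23 = 0.5.
gY = gA + 0.23×4.4 + 0.5×(-0.8) + 0.27×g.
0.27×g = 5.5 − 3.1 − 0.612 = 1.788.
g = 1.788 / 0.27 = 6.62222%.

6.622%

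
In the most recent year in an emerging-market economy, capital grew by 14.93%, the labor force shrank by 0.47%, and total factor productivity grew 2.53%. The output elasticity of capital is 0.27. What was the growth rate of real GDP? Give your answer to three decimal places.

6.218%

Labor's share = 1 − 0.27 = 0.73.
Capital: 0.27 × 14.93 = 4.0311 pp.
The labor force: 0.73 × (-0.47) = -0.3431 pp.
Output growth = 2.53 + 3.688 = 6.218%.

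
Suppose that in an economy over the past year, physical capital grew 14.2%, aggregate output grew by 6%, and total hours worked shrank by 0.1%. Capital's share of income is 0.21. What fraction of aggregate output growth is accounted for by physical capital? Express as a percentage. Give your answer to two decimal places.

Physical capital accounted for 49.70% of growth.

Physical capital contributed 0.21 × 14.2 = 2.982 pp.
Share of growth = 2.982 / 6 × 100 = 49.7%.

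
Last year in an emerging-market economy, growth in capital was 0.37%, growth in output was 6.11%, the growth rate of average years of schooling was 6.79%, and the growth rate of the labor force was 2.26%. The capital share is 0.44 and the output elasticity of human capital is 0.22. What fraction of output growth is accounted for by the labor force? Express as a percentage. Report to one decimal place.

12.6%

Labor's share = 1 − 0.44 − 0.22 = 0.34.
The labor force contributed 0.34 × 2.26 = 0.7684 pp.
Share of growth = 0.7684 / 6.11 × 100 = 12.576%.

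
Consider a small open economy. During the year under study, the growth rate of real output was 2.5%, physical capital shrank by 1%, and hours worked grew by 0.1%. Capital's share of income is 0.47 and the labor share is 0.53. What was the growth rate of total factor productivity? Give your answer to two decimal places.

Total factor productivity growth was 2.92%.

Labor's share = 1 − 0.47 = 0.53.
Physical capital: 0.47 × (-1) = -0.47 pp.
Hours worked: 0.53 × 0.1 = 0.053 pp.
TFP growth = 2.5 + 0.417 = 2.917%.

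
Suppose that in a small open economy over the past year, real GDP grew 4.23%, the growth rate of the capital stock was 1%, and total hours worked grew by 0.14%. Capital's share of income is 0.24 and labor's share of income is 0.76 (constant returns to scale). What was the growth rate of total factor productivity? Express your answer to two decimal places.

Labor's share = 1 − 0.24 = 0.76.
The capital stock: 0.24 × 1 = 0.24 pp.
Total hours worked: 0.76 × 0.14 = 0.1064 pp.
TFP growth = 4.23 − 0.3464 = 3.8836%.

Total factor productivity grew 3.88%.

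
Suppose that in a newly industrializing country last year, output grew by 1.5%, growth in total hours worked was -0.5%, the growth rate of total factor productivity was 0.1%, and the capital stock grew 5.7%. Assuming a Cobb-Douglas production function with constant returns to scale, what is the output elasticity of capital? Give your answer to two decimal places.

gY = gA + α·gK + (1−α)·gL, so gY − gA − gL = α(gK − gL).
1.5 − 0.1 + 0.5 = α × (5.7 − (-0.5)).
1.9 = 6.2 α, so α = 0.3065.

The output elasticity of capital is 0.31.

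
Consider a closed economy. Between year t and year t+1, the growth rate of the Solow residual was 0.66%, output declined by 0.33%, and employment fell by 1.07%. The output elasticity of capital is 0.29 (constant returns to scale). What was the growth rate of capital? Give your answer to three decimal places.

-0.794%

Labor's share = 1 − 0.29 = 0.71.
gY = gA + 0.71×(-1.07) + 0.29×g.
0.29×g = -0.33 − 0.66 + 0.7597 = -0.2303.
g = -0.2303 / 0.29 = -0.79414%.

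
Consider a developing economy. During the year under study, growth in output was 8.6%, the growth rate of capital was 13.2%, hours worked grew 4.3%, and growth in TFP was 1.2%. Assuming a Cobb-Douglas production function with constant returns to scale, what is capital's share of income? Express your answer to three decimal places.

Capital's share of income is 0.348.

gY = gA + α·gK + (1−α)·gL, so gY − gA − gL = α(gK − gL).
8.6 − 1.2 − 4.3 = α × (13.2 − 4.3).
3.1 = 8.9 α, so α = 0.34831.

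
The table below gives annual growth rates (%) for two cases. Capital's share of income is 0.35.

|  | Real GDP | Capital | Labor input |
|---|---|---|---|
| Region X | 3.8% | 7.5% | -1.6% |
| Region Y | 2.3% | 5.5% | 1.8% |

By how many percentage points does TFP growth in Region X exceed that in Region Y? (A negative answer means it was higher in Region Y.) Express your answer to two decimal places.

3.01 percentage points

Labor's share = 1 − 0.35 = 0.65.
Region X: TFP = 3.8 − 2.625 + 1.04 = 2.215%.
Region Y: TFP = 2.3 − 1.925 − 1.17 = -0.795%.
Difference = 2.215 − (-0.795) = 3.01 pp.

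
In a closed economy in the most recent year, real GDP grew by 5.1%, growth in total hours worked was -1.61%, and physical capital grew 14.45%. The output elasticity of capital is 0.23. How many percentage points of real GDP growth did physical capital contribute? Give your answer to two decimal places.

Contribution = share × growth = 0.23 × 14.45 = 3.3235 pp.

3.32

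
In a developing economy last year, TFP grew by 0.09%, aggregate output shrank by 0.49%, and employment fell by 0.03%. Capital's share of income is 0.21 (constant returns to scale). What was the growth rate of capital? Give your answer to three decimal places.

-2.649%

Labor's share = 1 − 0.21 = 0.79.
gY = gA + 0.79×(-0.03) + 0.21×g.
0.21×g = -0.49 − 0.09 + 0.0237 = -0.5563.
g = -0.5563 / 0.21 = -2.64905%.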